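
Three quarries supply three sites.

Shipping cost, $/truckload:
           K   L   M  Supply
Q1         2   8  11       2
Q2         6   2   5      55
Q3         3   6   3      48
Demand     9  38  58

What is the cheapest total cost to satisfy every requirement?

One minimum-cost allocation:
  Q1–K: 2 × $2 = $4
  Q2–L: 38 × $2 = $76
  Q2–M: 17 × $5 = $85
  Q3–K: 7 × $3 = $21
  Q3–M: 41 × $3 = $123
Total = 4 + 76 + 85 + 21 + 123 = $309.
(Supply check: Q1 ships 2; Q2 ships 55; Q3 ships 48.)

309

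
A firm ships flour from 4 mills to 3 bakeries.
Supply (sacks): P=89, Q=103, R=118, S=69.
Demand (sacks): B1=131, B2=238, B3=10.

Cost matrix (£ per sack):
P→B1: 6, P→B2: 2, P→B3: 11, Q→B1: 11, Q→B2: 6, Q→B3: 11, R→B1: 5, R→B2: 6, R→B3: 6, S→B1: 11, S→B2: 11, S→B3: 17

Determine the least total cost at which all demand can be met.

2155

Optimal allocation:
  P->B2: 89 sacks
  Q->B2: 103 sacks
  R->B1: 108 sacks
  R->B3: 10 sacks
  S->B1: 23 sacks
  S->B2: 46 sacks
Total cost = £2155.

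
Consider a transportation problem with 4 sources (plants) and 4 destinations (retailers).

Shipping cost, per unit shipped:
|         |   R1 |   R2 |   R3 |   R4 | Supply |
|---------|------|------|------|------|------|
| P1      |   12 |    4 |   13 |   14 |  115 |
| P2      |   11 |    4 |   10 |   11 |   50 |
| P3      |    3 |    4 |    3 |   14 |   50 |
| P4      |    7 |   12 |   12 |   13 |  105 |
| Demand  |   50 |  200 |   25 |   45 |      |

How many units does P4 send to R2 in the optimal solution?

Solving gives:
  P1→R2: 115 × 4 = 460
  P2→R2: 50 × 4 = 200
  P3→R2: 25 × 4 = 100
  P3→R3: 25 × 3 = 75
  P4→R1: 50 × 7 = 350
  P4→R2: 10 × 12 = 120
  P4→R4: 45 × 13 = 585
Total cost = 1890.
So P4→R2 carries 10 units.

10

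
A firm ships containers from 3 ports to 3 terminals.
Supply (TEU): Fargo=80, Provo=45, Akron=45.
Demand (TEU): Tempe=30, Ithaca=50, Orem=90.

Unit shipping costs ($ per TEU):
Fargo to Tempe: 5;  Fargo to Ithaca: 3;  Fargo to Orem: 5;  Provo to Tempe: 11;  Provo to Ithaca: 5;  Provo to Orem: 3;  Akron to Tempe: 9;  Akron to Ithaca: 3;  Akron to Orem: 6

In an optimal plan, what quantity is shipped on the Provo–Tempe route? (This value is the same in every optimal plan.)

0

The minimum-cost plan:
  Fargo→Tempe: 30 × $5 = $150
  Fargo→Ithaca: 5 × $3 = $15
  Fargo→Orem: 45 × $5 = $225
  Provo→Orem: 45 × $3 = $135
  Akron→Ithaca: 45 × $3 = $135
Total cost = $660.
The route Provo→Tempe is not used.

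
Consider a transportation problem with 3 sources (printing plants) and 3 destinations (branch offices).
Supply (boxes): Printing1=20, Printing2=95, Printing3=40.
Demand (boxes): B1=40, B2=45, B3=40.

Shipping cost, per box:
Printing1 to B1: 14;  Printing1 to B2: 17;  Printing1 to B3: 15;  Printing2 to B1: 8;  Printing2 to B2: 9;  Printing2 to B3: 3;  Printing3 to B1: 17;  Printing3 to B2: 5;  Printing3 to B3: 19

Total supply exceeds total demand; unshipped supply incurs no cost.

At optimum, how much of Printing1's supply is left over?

20

An optimal plan:
  Printing2–B1: 40 × 8 = 320
  Printing2–B2: 5 × 9 = 45
  Printing2–B3: 40 × 3 = 120
  Printing3–B2: 40 × 5 = 200
Total cost = 685.
Printing1 ships 0 of its 20, leaving 20.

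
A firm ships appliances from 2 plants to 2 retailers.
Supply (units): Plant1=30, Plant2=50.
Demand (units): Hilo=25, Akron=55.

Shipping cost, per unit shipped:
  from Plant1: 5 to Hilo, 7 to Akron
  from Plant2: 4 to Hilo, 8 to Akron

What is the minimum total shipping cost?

510

One minimum-cost allocation:
  Plant1–Akron: 30 × 7 = 210
  Plant2–Hilo: 25 × 4 = 100
  Plant2–Akron: 25 × 8 = 200
Total = 210 + 100 + 200 = 510.
(Supply check: Plant1 ships 30; Plant2 ships 50.)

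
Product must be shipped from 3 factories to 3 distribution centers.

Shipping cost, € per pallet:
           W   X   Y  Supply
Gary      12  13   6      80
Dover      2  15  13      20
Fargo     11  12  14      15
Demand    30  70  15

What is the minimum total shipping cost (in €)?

1145

An optimal shipping plan:
  Gary to X: 65 × €13 = €845
  Gary to Y: 15 × €6 = €90
  Dover to W: 20 × €2 = €40
  Fargo to W: 10 × €11 = €110
  Fargo to X: 5 × €12 = €60
Total = 845 + 90 + 40 + 110 + 60 = €1145.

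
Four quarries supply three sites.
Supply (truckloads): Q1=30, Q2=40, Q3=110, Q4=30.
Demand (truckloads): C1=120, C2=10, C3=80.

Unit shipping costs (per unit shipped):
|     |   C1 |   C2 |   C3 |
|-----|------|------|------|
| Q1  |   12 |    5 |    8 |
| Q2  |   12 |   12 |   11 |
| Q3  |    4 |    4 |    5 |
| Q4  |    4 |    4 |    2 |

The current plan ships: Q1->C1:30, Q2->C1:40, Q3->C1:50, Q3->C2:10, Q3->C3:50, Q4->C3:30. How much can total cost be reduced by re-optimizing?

Current plan cost = 30·12 + 40·12 + 50·4 + 10·4 + 50·5 + 30·2 = 1390.
Optimal plan:
  Q1 to C2: 10 truckloads
  Q1 to C3: 20 truckloads
  Q2 to C1: 10 truckloads
  Q2 to C3: 30 truckloads
  Q3 to C1: 110 truckloads
  Q4 to C3: 30 truckloads
Optimal cost = 1160.
Saving = 1390 − 1160 = 230.

230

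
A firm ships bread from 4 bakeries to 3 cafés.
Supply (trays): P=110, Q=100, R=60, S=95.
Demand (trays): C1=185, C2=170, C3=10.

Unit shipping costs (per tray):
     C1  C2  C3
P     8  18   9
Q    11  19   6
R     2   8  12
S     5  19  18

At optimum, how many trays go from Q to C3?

10

Solving gives:
  P->C1: 90 trays
  P->C2: 20 trays
  Q->C2: 90 trays
  Q->C3: 10 trays
  R->C2: 60 trays
  S->C1: 95 trays
Total cost = 3805.
So Q→C3 carries 10 trays.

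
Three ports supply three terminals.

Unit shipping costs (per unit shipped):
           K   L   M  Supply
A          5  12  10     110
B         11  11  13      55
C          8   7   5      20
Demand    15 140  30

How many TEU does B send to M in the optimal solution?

Solving gives:
  A→K: 15 TEU
  A→L: 65 TEU
  A→M: 30 TEU
  B→L: 55 TEU
  C→L: 20 TEU
Total cost = 1900.
The route B→M is not used.

0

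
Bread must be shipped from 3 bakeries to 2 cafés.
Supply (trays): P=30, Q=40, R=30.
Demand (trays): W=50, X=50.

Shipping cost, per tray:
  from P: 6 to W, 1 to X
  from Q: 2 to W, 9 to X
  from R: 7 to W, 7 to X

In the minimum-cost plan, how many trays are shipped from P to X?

Optimal shipments:
  P to X: 30 trays
  Q to W: 40 trays
  R to W: 10 trays
  R to X: 20 trays
Total cost = 320.
So P→X carries 30 trays.

30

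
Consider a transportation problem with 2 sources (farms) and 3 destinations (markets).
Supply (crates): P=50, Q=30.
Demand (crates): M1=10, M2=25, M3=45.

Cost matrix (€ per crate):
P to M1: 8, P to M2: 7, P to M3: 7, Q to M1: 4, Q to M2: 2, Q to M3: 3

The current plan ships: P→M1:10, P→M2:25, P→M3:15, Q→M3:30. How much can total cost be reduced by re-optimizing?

25

Current plan cost = 10·8 + 25·7 + 15·7 + 30·3 = €450.
Optimal plan:
  P->M1: 10 crates
  P->M3: 40 crates
  Q->M2: 25 crates
  Q->M3: 5 crates
Optimal cost = €425.
Saving = 450 − 425 = €25.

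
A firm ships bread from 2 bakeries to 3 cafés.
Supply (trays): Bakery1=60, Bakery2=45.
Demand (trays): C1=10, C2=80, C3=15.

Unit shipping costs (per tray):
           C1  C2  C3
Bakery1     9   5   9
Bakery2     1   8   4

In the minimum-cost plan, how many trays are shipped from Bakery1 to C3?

0

Solving gives:
  Bakery1→C2: 60 trays
  Bakery2→C1: 10 trays
  Bakery2→C2: 20 trays
  Bakery2→C3: 15 trays
Total cost = 530.
The route Bakery1→C3 is not used.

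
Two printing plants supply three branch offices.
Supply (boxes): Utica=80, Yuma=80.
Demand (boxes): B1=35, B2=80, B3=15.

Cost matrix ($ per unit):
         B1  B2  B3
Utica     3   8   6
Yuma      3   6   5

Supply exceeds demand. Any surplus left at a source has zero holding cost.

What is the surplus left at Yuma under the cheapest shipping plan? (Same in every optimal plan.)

0

An optimal plan:
  Utica to B1: 35 × $3 = $105
  Utica to B3: 15 × $6 = $90
  Yuma to B2: 80 × $6 = $480
Total cost = $675.
Yuma ships 80 of its 80, leaving 0.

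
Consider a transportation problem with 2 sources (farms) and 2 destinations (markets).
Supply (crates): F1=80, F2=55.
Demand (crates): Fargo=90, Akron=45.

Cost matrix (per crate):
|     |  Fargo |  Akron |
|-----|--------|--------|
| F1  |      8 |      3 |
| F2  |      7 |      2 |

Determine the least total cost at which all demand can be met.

800

One minimum-cost allocation:
  F1->Fargo: 35 crates
  F1->Akron: 45 crates
  F2->Fargo: 55 crates
Total cost = 800.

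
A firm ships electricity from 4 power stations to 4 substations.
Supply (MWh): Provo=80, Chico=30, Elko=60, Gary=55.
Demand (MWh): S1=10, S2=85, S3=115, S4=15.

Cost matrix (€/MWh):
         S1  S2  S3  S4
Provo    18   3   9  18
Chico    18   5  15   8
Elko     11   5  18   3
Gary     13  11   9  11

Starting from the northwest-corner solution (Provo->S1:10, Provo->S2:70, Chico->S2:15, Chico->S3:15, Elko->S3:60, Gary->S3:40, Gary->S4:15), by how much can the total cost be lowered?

Current plan cost = 10·18 + 70·3 + 15·5 + 15·15 + 60·18 + 40·9 + 15·11 = €2295.
Optimal plan:
  Provo→S2: 20 × €3 = €60
  Provo→S3: 60 × €9 = €540
  Chico→S2: 30 × €5 = €150
  Elko→S1: 10 × €11 = €110
  Elko→S2: 35 × €5 = €175
  Elko→S4: 15 × €3 = €45
  Gary→S3: 55 × €9 = €495
Optimal cost = €1575.
Saving = 2295 − 1575 = €720.

720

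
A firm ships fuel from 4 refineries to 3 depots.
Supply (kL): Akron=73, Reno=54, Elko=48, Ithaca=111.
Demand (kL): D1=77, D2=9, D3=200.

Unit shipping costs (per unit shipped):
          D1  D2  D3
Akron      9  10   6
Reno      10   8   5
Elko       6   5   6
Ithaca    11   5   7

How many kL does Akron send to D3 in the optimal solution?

Solving gives:
  Akron→D1: 29 × 9 = 261
  Akron→D3: 44 × 6 = 264
  Reno→D3: 54 × 5 = 270
  Elko→D1: 48 × 6 = 288
  Ithaca→D2: 9 × 5 = 45
  Ithaca→D3: 102 × 7 = 714
Total cost = 1842.
So Akron→D3 carries 44 kL.

44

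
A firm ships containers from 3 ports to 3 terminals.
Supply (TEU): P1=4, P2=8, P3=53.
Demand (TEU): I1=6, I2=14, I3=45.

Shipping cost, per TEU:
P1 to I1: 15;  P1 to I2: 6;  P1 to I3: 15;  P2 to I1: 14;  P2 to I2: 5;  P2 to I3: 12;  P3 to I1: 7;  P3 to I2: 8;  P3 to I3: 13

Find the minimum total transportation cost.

707

A cheapest plan:
  P1->I2: 4 × 6 = 24
  P2->I2: 8 × 5 = 40
  P3->I1: 6 × 7 = 42
  P3->I2: 2 × 8 = 16
  P3->I3: 45 × 13 = 585
Total = 24 + 40 + 42 + 16 + 585 = 707.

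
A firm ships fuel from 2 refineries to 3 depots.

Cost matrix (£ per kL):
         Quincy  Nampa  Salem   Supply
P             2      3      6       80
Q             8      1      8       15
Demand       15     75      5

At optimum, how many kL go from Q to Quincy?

The minimum-cost plan:
  P->Quincy: 15 × £2 = £30
  P->Nampa: 60 × £3 = £180
  P->Salem: 5 × £6 = £30
  Q->Nampa: 15 × £1 = £15
Total cost = £255.
The route Q→Quincy is not used.

0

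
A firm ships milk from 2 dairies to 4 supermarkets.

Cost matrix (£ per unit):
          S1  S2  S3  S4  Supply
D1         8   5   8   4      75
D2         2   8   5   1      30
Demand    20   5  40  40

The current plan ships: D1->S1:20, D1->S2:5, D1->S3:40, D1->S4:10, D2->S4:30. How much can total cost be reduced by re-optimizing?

Current plan cost = 20·8 + 5·5 + 40·8 + 10·4 + 30·1 = £575.
Optimal plan:
  D1–S2: 5 crates
  D1–S3: 30 crates
  D1–S4: 40 crates
  D2–S1: 20 crates
  D2–S3: 10 crates
Optimal cost = £515.
Saving = 575 − 515 = £60.

60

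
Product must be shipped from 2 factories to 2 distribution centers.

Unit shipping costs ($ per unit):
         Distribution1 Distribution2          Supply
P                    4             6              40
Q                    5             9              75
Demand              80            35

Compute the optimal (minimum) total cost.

605

Optimal allocation:
  P→Distribution1: 5 × $4 = $20
  P→Distribution2: 35 × $6 = $210
  Q→Distribution1: 75 × $5 = $375
Total = 20 + 210 + 375 = $605.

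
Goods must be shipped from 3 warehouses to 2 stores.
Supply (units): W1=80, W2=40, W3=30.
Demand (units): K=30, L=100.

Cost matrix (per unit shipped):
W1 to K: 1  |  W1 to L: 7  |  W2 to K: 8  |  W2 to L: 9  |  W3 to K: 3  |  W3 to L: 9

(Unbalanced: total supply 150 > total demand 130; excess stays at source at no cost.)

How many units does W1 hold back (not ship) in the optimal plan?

0

An optimal plan:
  W1→L: 80 × 7 = 560
  W2→L: 20 × 9 = 180
  W3→K: 30 × 3 = 90
Total cost = 830.
W1 ships 80 of its 80, leaving 0.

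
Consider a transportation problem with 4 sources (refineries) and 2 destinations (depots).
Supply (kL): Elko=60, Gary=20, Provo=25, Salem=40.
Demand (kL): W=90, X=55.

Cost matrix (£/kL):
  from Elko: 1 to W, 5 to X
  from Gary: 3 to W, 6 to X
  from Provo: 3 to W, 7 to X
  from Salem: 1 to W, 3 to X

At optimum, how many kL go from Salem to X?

The minimum-cost plan:
  Elko->W: 60 × £1 = £60
  Gary->W: 5 × £3 = £15
  Gary->X: 15 × £6 = £90
  Provo->W: 25 × £3 = £75
  Salem->X: 40 × £3 = £120
Total cost = £360.
So Salem→X carries 40 kL.

40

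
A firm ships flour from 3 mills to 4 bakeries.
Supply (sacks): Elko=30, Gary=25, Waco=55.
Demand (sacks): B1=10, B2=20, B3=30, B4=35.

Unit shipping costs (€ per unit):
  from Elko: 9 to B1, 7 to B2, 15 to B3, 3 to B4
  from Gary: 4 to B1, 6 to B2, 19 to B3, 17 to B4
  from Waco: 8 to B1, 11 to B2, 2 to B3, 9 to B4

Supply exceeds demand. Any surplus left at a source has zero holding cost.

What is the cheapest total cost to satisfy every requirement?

375

Optimal allocation:
  Elko–B4: 30 × €3 = €90
  Gary–B1: 5 × €4 = €20
  Gary–B2: 20 × €6 = €120
  Waco–B1: 5 × €8 = €40
  Waco–B3: 30 × €2 = €60
  Waco–B4: 5 × €9 = €45
Total = 90 + 20 + 120 + 40 + 60 + 45 = €375.
(Supply check: Elko ships 30; Gary ships 25; Waco ships 40.)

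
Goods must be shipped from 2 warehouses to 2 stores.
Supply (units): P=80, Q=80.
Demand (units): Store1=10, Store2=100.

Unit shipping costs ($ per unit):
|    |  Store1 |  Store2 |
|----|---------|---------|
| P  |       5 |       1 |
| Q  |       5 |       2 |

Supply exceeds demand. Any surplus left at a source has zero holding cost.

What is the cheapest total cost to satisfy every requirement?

Optimal allocation:
  P–Store2: 80 × $1 = $80
  Q–Store1: 10 × $5 = $50
  Q–Store2: 20 × $2 = $40
Total = 80 + 50 + 40 = $170.

170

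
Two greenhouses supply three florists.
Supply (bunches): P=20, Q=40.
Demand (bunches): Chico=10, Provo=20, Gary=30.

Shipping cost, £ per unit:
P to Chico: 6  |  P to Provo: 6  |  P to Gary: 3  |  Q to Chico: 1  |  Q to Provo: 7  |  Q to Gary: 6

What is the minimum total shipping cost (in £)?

A cheapest plan:
  P->Gary: 20 × £3 = £60
  Q->Chico: 10 × £1 = £10
  Q->Provo: 20 × £7 = £140
  Q->Gary: 10 × £6 = £60
Total = 60 + 10 + 140 + 60 = £270.
(Supply check: P ships 20; Q ships 40.)

270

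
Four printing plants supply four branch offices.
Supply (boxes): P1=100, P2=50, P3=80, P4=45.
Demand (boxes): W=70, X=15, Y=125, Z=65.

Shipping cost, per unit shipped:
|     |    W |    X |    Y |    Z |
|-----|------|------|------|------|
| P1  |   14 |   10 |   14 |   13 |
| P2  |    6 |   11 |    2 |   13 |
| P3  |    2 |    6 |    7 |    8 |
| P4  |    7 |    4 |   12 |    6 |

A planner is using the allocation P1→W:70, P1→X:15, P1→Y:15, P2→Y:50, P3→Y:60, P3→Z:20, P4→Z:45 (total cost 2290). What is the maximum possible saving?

Current plan cost = 70·14 + 15·10 + 15·14 + 50·2 + 60·7 + 20·8 + 45·6 = 2290.
Optimal plan:
  P1 to X: 15 × 10 = 150
  P1 to Y: 65 × 14 = 910
  P1 to Z: 20 × 13 = 260
  P2 to Y: 50 × 2 = 100
  P3 to W: 70 × 2 = 140
  P3 to Y: 10 × 7 = 70
  P4 to Z: 45 × 6 = 270
Optimal cost = 1900.
Saving = 2290 − 1900 = 390.

390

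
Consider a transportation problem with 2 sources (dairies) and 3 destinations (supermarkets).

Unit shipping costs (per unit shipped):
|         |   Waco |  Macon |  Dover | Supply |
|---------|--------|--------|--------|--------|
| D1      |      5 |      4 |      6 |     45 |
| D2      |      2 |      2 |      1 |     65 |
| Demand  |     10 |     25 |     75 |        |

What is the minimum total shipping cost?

Optimal allocation:
  D1–Waco: 10 × 5 = 50
  D1–Macon: 25 × 4 = 100
  D1–Dover: 10 × 6 = 60
  D2–Dover: 65 × 1 = 65
Total = 50 + 100 + 60 + 65 = 275.
(Supply check: D1 ships 45; D2 ships 65.)

275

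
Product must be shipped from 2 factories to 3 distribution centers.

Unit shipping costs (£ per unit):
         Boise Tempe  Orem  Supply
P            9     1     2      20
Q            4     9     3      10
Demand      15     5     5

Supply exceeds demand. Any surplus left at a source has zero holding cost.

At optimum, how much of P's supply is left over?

5

An optimal plan:
  P–Boise: 5 × £9 = £45
  P–Tempe: 5 × £1 = £5
  P–Orem: 5 × £2 = £10
  Q–Boise: 10 × £4 = £40
Total cost = £100.
P ships 15 of its 20, leaving 5.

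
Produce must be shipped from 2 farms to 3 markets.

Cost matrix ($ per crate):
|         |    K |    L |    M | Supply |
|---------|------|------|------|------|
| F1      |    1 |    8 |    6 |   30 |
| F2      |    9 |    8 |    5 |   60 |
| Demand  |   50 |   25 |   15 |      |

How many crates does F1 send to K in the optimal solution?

Solving gives:
  F1->K: 30 × $1 = $30
  F2->K: 20 × $9 = $180
  F2->L: 25 × $8 = $200
  F2->M: 15 × $5 = $75
Total cost = $485.
So F1→K carries 30 crates.

30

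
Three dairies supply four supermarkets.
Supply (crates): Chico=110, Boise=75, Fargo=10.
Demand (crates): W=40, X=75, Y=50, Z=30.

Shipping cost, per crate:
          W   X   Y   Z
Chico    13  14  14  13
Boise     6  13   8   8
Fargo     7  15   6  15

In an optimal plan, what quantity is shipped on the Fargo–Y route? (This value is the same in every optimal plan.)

Solving gives:
  Chico->X: 75 crates
  Chico->Y: 5 crates
  Chico->Z: 30 crates
  Boise->W: 40 crates
  Boise->Y: 35 crates
  Fargo->Y: 10 crates
Total cost = 2090.
So Fargo→Y carries 10 crates.

10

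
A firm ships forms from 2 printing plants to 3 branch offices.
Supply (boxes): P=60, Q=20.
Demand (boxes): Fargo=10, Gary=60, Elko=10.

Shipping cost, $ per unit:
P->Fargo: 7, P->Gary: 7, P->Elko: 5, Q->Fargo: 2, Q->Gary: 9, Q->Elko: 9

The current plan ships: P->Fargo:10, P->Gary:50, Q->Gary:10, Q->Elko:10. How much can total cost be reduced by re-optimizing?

Current plan cost = 10·7 + 50·7 + 10·9 + 10·9 = $600.
Optimal plan:
  P→Gary: 50 × $7 = $350
  P→Elko: 10 × $5 = $50
  Q→Fargo: 10 × $2 = $20
  Q→Gary: 10 × $9 = $90
Optimal cost = $510.
Saving = 600 − 510 = $90.

90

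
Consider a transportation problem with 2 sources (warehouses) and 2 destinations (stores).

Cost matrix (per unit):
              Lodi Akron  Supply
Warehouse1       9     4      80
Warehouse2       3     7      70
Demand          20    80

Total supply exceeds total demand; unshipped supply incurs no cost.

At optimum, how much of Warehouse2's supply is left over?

An optimal plan:
  Warehouse1–Akron: 80 × 4 = 320
  Warehouse2–Lodi: 20 × 3 = 60
Total cost = 380.
Warehouse2 ships 20 of its 70, leaving 50.

50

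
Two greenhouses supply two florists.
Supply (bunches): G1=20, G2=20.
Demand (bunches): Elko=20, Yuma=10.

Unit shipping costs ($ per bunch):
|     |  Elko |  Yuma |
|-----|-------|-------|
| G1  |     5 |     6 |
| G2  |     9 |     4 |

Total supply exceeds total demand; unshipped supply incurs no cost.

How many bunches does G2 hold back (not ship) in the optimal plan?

Minimum-cost shipments:
  G1–Elko: 20 × $5 = $100
  G2–Yuma: 10 × $4 = $40
Total cost = $140.
G2 ships 10 of its 20, leaving 10.

10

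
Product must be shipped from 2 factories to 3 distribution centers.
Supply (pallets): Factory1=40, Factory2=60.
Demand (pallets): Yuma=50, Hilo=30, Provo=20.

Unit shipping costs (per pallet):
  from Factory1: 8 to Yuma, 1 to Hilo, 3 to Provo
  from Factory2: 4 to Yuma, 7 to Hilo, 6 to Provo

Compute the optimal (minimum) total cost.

An optimal shipping plan:
  Factory1 to Hilo: 30 × 1 = 30
  Factory1 to Provo: 10 × 3 = 30
  Factory2 to Yuma: 50 × 4 = 200
  Factory2 to Provo: 10 × 6 = 60
Total = 30 + 30 + 200 + 60 = 320.
(Supply check: Factory1 ships 40; Factory2 ships 60.)

320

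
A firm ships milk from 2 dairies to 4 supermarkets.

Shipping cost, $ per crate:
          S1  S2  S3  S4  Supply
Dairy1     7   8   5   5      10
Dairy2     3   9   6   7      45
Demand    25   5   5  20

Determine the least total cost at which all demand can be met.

270

An optimal shipping plan:
  Dairy1->S4: 10 × $5 = $50
  Dairy2->S1: 25 × $3 = $75
  Dairy2->S2: 5 × $9 = $45
  Dairy2->S3: 5 × $6 = $30
  Dairy2->S4: 10 × $7 = $70
Total = 50 + 75 + 45 + 30 + 70 = $270.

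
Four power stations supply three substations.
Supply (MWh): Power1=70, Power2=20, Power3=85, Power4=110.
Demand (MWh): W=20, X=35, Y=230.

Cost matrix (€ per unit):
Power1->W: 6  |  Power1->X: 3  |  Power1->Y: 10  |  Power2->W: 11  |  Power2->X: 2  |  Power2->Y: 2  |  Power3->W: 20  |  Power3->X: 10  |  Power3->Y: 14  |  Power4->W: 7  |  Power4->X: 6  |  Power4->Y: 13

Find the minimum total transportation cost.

One minimum-cost allocation:
  Power1 to X: 35 × €3 = €105
  Power1 to Y: 35 × €10 = €350
  Power2 to Y: 20 × €2 = €40
  Power3 to Y: 85 × €14 = €1190
  Power4 to W: 20 × €7 = €140
  Power4 to Y: 90 × €13 = €1170
Total = 105 + 350 + 40 + 1190 + 140 + 1170 = €2995.
(Supply check: Power1 ships 70; Power2 ships 20; Power3 ships 85; Power4 ships 110.)

2995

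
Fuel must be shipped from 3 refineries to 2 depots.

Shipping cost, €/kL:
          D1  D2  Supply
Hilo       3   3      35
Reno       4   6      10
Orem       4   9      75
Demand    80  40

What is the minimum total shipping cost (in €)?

455

One minimum-cost allocation:
  Hilo->D2: 35 × €3 = €105
  Reno->D1: 5 × €4 = €20
  Reno->D2: 5 × €6 = €30
  Orem->D1: 75 × €4 = €300
Total = 105 + 20 + 30 + 300 = €455.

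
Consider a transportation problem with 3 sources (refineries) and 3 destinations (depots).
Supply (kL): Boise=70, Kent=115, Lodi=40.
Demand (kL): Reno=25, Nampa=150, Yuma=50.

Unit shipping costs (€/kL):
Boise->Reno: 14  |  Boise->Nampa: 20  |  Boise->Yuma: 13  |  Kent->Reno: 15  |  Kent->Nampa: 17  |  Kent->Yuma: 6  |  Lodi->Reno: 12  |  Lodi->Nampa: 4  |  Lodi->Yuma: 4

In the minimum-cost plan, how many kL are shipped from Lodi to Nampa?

Solving gives:
  Boise–Reno: 25 × €14 = €350
  Boise–Nampa: 45 × €20 = €900
  Kent–Nampa: 65 × €17 = €1105
  Kent–Yuma: 50 × €6 = €300
  Lodi–Nampa: 40 × €4 = €160
Total cost = €2815.
So Lodi→Nampa carries 40 kL.

40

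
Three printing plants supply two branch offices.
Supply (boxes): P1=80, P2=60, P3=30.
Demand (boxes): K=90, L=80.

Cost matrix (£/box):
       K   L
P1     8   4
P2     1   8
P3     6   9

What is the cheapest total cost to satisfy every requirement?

One minimum-cost allocation:
  P1–L: 80 × £4 = £320
  P2–K: 60 × £1 = £60
  P3–K: 30 × £6 = £180
Total = 320 + 60 + 180 = £560.

560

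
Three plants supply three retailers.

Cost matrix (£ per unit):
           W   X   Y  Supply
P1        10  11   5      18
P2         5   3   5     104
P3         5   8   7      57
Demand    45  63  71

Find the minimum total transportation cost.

An optimal shipping plan:
  P1 to Y: 18 × £5 = £90
  P2 to X: 63 × £3 = £189
  P2 to Y: 41 × £5 = £205
  P3 to W: 45 × £5 = £225
  P3 to Y: 12 × £7 = £84
Total = 90 + 189 + 205 + 225 + 84 = £793.

793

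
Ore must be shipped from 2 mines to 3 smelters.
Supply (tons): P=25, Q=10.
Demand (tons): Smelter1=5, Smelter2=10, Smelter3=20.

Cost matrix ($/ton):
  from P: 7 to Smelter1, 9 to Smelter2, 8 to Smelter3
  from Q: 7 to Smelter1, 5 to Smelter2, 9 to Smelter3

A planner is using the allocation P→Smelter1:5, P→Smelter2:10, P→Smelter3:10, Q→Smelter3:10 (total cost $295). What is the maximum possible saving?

Current plan cost = 5·7 + 10·9 + 10·8 + 10·9 = $295.
Optimal plan:
  P–Smelter1: 5 tons
  P–Smelter3: 20 tons
  Q–Smelter2: 10 tons
Optimal cost = $245.
Saving = 295 − 245 = $50.

50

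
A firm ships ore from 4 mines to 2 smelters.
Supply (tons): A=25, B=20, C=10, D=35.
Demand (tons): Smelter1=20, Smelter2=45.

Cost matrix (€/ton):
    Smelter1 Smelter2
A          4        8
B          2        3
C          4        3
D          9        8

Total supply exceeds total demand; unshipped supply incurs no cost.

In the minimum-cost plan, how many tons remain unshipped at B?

An optimal plan:
  A–Smelter1: 20 × €4 = €80
  A–Smelter2: 5 × €8 = €40
  B–Smelter2: 20 × €3 = €60
  C–Smelter2: 10 × €3 = €30
  D–Smelter2: 10 × €8 = €80
Total cost = €290.
B ships 20 of its 20, leaving 0.

0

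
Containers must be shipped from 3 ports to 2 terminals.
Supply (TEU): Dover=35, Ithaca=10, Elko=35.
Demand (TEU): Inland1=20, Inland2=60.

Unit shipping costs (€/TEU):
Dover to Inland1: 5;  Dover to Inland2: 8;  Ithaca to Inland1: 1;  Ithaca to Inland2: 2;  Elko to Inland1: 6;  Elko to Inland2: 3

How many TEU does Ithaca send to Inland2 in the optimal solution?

10

Optimal shipments:
  Dover to Inland1: 20 × €5 = €100
  Dover to Inland2: 15 × €8 = €120
  Ithaca to Inland2: 10 × €2 = €20
  Elko to Inland2: 35 × €3 = €105
Total cost = €345.
So Ithaca→Inland2 carries 10 TEU.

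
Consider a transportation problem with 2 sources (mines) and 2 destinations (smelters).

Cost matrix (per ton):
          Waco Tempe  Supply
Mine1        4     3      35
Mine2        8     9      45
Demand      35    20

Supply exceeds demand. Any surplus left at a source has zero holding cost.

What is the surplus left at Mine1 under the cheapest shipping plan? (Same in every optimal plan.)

An optimal plan:
  Mine1→Waco: 15 × 4 = 60
  Mine1→Tempe: 20 × 3 = 60
  Mine2→Waco: 20 × 8 = 160
Total cost = 280.
Mine1 ships 35 of its 35, leaving 0.

0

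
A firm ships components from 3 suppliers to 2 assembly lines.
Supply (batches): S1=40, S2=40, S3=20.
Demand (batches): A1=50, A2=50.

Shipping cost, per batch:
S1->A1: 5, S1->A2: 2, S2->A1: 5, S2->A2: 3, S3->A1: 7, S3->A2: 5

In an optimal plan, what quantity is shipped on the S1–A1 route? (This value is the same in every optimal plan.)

Solving gives:
  S1->A2: 40 batches
  S2->A1: 40 batches
  S3->A1: 10 batches
  S3->A2: 10 batches
Total cost = 400.
The route S1→A1 is not used.

0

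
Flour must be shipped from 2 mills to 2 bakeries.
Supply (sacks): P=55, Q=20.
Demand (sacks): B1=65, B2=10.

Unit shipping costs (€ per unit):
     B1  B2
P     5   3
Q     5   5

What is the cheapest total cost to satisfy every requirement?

Optimal allocation:
  P->B1: 45 sacks
  P->B2: 10 sacks
  Q->B1: 20 sacks
Total cost = €355.
(Supply check: P ships 55; Q ships 20.)

355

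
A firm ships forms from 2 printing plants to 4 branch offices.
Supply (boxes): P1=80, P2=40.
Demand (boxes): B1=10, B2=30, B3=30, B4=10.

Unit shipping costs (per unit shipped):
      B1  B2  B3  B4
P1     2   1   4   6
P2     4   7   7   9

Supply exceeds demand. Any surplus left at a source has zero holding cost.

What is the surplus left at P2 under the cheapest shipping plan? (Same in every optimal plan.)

Minimum-cost shipments:
  P1–B1: 10 × 2 = 20
  P1–B2: 30 × 1 = 30
  P1–B3: 30 × 4 = 120
  P1–B4: 10 × 6 = 60
Total cost = 230.
P2 ships 0 of its 40, leaving 40.

40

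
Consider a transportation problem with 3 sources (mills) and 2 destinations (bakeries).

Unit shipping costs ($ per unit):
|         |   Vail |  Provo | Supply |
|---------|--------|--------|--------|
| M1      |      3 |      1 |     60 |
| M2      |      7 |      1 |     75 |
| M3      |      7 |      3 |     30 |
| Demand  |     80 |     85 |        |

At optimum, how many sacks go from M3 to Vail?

20

Optimal shipments:
  M1->Vail: 60 × $3 = $180
  M2->Provo: 75 × $1 = $75
  M3->Vail: 20 × $7 = $140
  M3->Provo: 10 × $3 = $30
Total cost = $425.
So M3→Vail carries 20 sacks.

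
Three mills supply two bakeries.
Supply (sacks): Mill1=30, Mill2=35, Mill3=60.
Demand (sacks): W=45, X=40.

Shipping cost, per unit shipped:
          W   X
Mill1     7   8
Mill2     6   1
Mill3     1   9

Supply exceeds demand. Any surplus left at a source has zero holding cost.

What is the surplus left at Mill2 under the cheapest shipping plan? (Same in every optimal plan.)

0

An optimal plan:
  Mill1→X: 5 × 8 = 40
  Mill2→X: 35 × 1 = 35
  Mill3→W: 45 × 1 = 45
Total cost = 120.
Mill2 ships 35 of its 35, leaving 0.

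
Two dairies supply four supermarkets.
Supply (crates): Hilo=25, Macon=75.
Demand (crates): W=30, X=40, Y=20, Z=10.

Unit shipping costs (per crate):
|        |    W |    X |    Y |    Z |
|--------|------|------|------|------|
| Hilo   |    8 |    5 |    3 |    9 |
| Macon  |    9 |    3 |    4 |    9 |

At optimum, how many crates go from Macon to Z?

10

Optimal shipments:
  Hilo to W: 25 crates
  Macon to W: 5 crates
  Macon to X: 40 crates
  Macon to Y: 20 crates
  Macon to Z: 10 crates
Total cost = 535.
So Macon→Z carries 10 crates.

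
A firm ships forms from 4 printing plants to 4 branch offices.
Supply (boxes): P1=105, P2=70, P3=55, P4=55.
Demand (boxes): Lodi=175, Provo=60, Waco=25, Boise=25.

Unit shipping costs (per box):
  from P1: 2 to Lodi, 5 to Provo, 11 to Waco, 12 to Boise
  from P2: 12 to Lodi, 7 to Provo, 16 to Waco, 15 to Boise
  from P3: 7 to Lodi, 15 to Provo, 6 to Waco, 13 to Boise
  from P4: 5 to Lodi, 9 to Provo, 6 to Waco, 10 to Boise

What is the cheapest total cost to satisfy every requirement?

1490

A cheapest plan:
  P1–Lodi: 105 × 2 = 210
  P2–Provo: 60 × 7 = 420
  P2–Boise: 10 × 15 = 150
  P3–Lodi: 30 × 7 = 210
  P3–Waco: 25 × 6 = 150
  P4–Lodi: 40 × 5 = 200
  P4–Boise: 15 × 10 = 150
Total = 210 + 420 + 150 + 210 + 150 + 200 + 150 = 1490.
(Supply check: P1 ships 105; P2 ships 70; P3 ships 55; P4 ships 55.)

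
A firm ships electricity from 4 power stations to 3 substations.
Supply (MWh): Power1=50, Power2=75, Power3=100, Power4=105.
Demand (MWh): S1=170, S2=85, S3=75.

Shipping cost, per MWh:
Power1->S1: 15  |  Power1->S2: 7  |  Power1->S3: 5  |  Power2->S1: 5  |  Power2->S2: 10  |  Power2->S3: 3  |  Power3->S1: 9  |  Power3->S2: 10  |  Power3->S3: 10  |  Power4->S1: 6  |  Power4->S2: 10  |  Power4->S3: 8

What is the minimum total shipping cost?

One minimum-cost allocation:
  Power1→S2: 50 × 7 = 350
  Power2→S3: 75 × 3 = 225
  Power3→S1: 65 × 9 = 585
  Power3→S2: 35 × 10 = 350
  Power4→S1: 105 × 6 = 630
Total = 350 + 225 + 585 + 350 + 630 = 2140.
(Supply check: Power1 ships 50; Power2 ships 75; Power3 ships 100; Power4 ships 105.)

2140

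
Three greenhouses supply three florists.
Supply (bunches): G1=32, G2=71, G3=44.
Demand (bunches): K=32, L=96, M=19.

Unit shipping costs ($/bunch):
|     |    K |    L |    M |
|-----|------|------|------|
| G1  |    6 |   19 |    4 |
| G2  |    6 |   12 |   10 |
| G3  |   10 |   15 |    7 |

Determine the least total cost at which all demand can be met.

Optimal allocation:
  G1 to K: 13 × $6 = $78
  G1 to M: 19 × $4 = $76
  G2 to K: 19 × $6 = $114
  G2 to L: 52 × $12 = $624
  G3 to L: 44 × $15 = $660
Total = 78 + 76 + 114 + 624 + 660 = $1552.

1552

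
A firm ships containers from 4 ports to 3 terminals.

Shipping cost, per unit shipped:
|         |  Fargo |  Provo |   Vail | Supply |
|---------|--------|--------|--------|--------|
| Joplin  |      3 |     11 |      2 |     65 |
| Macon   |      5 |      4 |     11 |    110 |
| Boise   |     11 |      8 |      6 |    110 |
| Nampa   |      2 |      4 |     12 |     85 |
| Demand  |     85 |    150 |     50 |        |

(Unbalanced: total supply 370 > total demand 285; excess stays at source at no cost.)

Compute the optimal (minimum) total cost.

985

Optimal allocation:
  Joplin to Fargo: 15 × 3 = 45
  Joplin to Vail: 50 × 2 = 100
  Macon to Provo: 110 × 4 = 440
  Boise to Provo: 25 × 8 = 200
  Nampa to Fargo: 70 × 2 = 140
  Nampa to Provo: 15 × 4 = 60
Total = 45 + 100 + 440 + 200 + 140 + 60 = 985.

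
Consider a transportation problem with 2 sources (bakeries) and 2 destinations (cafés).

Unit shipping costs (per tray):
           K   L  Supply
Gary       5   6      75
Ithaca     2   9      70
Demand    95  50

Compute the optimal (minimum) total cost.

A cheapest plan:
  Gary→K: 25 × 5 = 125
  Gary→L: 50 × 6 = 300
  Ithaca→K: 70 × 2 = 140
Total = 125 + 300 + 140 = 565.
(Supply check: Gary ships 75; Ithaca ships 70.)

565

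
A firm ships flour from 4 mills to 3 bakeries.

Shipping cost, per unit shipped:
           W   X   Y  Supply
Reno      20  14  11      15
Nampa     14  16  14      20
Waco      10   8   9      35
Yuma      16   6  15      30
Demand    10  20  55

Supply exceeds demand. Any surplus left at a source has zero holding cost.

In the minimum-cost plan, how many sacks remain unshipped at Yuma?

10

Minimum-cost shipments:
  Reno to Y: 15 × 11 = 165
  Nampa to W: 10 × 14 = 140
  Nampa to Y: 5 × 14 = 70
  Waco to Y: 35 × 9 = 315
  Yuma to X: 20 × 6 = 120
Total cost = 810.
Yuma ships 20 of its 30, leaving 10.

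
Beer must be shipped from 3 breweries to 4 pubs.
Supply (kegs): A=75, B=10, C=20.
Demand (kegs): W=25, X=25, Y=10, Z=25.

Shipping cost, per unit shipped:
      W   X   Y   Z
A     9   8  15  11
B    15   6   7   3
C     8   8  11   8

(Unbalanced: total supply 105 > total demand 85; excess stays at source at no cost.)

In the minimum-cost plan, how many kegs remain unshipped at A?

An optimal plan:
  A→W: 25 × 9 = 225
  A→X: 25 × 8 = 200
  A→Z: 5 × 11 = 55
  B→Z: 10 × 3 = 30
  C→Y: 10 × 11 = 110
  C→Z: 10 × 8 = 80
Total cost = 700.
A ships 55 of its 75, leaving 20.

20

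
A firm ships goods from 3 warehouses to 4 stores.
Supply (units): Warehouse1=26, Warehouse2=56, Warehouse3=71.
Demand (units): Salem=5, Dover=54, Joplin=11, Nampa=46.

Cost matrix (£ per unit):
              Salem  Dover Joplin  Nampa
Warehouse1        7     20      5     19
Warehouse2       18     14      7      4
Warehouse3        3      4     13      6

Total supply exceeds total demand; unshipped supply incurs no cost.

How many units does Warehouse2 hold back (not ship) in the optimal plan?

Minimum-cost shipments:
  Warehouse1–Joplin: 11 × £5 = £55
  Warehouse2–Nampa: 46 × £4 = £184
  Warehouse3–Salem: 5 × £3 = £15
  Warehouse3–Dover: 54 × £4 = £216
Total cost = £470.
Warehouse2 ships 46 of its 56, leaving 10.

10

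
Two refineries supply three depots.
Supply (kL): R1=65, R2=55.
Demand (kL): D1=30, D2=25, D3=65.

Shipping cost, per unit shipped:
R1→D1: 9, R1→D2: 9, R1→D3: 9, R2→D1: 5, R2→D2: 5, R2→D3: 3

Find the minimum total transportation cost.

An optimal shipping plan:
  R1->D1: 30 × 9 = 270
  R1->D2: 25 × 9 = 225
  R1->D3: 10 × 9 = 90
  R2->D3: 55 × 3 = 165
Total = 270 + 225 + 90 + 165 = 750.
(Supply check: R1 ships 65; R2 ships 55.)

750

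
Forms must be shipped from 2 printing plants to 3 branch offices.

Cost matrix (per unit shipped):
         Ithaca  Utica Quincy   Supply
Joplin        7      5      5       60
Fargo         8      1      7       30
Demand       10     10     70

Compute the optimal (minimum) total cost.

460

One minimum-cost allocation:
  Joplin->Quincy: 60 × 5 = 300
  Fargo->Ithaca: 10 × 8 = 80
  Fargo->Utica: 10 × 1 = 10
  Fargo->Quincy: 10 × 7 = 70
Total = 300 + 80 + 10 + 70 = 460.
(Supply check: Joplin ships 60; Fargo ships 30.)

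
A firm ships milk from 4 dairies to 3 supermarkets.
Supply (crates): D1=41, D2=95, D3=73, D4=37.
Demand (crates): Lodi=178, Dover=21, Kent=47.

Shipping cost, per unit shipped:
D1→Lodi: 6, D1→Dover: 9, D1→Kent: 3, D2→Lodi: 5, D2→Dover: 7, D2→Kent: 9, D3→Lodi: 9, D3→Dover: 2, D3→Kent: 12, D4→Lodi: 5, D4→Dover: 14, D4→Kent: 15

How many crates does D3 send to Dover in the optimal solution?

21

Optimal shipments:
  D1–Kent: 41 crates
  D2–Lodi: 95 crates
  D3–Lodi: 46 crates
  D3–Dover: 21 crates
  D3–Kent: 6 crates
  D4–Lodi: 37 crates
Total cost = 1311.
So D3→Dover carries 21 crates.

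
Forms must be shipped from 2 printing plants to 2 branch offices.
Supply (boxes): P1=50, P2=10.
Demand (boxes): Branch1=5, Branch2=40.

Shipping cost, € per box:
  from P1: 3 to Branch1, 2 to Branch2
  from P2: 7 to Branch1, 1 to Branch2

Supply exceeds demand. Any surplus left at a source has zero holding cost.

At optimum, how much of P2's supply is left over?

0

Minimum-cost shipments:
  P1→Branch1: 5 boxes
  P1→Branch2: 30 boxes
  P2→Branch2: 10 boxes
Total cost = €85.
P2 ships 10 of its 10, leaving 0.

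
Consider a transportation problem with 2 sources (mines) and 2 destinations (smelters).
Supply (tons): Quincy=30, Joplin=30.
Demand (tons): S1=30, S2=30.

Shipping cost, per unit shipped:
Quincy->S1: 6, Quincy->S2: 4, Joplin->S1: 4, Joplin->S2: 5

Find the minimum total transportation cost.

A cheapest plan:
  Quincy to S2: 30 × 4 = 120
  Joplin to S1: 30 × 4 = 120
Total = 120 + 120 = 240.
(Supply check: Quincy ships 30; Joplin ships 30.)

240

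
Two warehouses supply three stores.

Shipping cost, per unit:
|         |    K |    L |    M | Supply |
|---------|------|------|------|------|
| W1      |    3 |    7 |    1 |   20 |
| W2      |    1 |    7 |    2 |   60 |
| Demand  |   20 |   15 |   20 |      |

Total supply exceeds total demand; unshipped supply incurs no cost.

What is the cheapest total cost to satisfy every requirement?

An optimal shipping plan:
  W1->M: 20 × 1 = 20
  W2->K: 20 × 1 = 20
  W2->L: 15 × 7 = 105
Total = 20 + 20 + 105 = 145.

145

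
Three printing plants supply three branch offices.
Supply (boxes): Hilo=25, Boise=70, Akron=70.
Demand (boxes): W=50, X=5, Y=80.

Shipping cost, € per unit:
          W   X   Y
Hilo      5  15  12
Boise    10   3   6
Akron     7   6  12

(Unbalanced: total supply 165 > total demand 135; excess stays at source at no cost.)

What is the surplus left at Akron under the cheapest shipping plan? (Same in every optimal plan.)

Minimum-cost shipments:
  Hilo→W: 25 × €5 = €125
  Boise→Y: 70 × €6 = €420
  Akron→W: 25 × €7 = €175
  Akron→X: 5 × €6 = €30
  Akron→Y: 10 × €12 = €120
Total cost = €870.
Akron ships 40 of its 70, leaving 30.

30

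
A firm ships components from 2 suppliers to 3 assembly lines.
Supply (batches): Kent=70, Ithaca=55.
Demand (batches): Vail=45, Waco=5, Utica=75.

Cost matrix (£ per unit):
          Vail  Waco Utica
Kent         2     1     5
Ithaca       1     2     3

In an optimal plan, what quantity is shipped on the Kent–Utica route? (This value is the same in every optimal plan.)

20

Solving gives:
  Kent->Vail: 45 batches
  Kent->Waco: 5 batches
  Kent->Utica: 20 batches
  Ithaca->Utica: 55 batches
Total cost = £360.
So Kent→Utica carries 20 batches.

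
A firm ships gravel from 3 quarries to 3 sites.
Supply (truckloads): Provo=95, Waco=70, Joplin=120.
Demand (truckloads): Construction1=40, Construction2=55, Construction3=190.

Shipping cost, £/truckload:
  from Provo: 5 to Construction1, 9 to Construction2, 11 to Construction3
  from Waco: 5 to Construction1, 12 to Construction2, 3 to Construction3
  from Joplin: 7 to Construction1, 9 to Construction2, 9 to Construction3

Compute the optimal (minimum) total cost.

1985

An optimal shipping plan:
  Provo to Construction1: 40 × £5 = £200
  Provo to Construction2: 55 × £9 = £495
  Waco to Construction3: 70 × £3 = £210
  Joplin to Construction3: 120 × £9 = £1080
Total = 200 + 495 + 210 + 1080 = £1985.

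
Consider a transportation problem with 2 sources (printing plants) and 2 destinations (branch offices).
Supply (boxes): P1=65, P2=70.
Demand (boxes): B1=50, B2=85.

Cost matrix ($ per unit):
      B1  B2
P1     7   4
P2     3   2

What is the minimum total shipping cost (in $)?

450

A cheapest plan:
  P1→B2: 65 boxes
  P2→B1: 50 boxes
  P2→B2: 20 boxes
Total cost = $450.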